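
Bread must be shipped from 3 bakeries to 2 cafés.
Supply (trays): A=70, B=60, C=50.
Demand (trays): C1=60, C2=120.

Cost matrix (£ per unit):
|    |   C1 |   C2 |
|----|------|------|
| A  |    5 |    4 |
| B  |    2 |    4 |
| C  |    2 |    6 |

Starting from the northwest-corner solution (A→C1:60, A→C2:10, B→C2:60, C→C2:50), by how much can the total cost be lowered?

280

Current plan cost = 60·5 + 10·4 + 60·4 + 50·6 = £880.
Optimal plan:
  A->C2: 70 × £4 = £280
  B->C1: 10 × £2 = £20
  B->C2: 50 × £4 = £200
  C->C1: 50 × £2 = £100
Optimal cost = £600.
Saving = 880 − 600 = £280.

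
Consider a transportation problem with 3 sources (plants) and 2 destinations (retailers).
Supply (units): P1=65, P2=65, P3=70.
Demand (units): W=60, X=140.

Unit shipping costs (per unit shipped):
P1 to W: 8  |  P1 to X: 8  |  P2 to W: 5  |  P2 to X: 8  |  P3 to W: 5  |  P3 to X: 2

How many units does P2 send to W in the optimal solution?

60

The minimum-cost plan:
  P1 to X: 65 × 8 = 520
  P2 to W: 60 × 5 = 300
  P2 to X: 5 × 8 = 40
  P3 to X: 70 × 2 = 140
Total cost = 1000.
So P2→W carries 60 units.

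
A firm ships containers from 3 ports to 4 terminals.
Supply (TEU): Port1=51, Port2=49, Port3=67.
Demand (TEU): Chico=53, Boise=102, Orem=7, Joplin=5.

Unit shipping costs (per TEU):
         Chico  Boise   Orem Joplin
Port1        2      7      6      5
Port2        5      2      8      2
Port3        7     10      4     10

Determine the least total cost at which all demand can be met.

822

Optimal allocation:
  Port1 to Chico: 46 TEU
  Port1 to Joplin: 5 TEU
  Port2 to Boise: 49 TEU
  Port3 to Chico: 7 TEU
  Port3 to Boise: 53 TEU
  Port3 to Orem: 7 TEU
Total cost = 822.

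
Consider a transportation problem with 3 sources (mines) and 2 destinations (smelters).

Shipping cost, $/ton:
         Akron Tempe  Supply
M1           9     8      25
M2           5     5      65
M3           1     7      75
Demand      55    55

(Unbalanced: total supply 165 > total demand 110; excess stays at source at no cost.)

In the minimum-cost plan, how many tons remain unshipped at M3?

Minimum-cost shipments:
  M2 to Tempe: 55 × $5 = $275
  M3 to Akron: 55 × $1 = $55
Total cost = $330.
M3 ships 55 of its 75, leaving 20.

20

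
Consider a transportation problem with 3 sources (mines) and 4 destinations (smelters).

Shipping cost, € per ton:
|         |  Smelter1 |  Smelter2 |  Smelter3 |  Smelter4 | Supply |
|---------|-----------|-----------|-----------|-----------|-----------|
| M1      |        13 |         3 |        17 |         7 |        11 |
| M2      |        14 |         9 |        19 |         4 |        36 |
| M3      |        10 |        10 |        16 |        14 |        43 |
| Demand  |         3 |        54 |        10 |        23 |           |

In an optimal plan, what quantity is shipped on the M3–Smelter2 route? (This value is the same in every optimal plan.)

30

Optimal shipments:
  M1–Smelter2: 11 × €3 = €33
  M2–Smelter2: 13 × €9 = €117
  M2–Smelter4: 23 × €4 = €92
  M3–Smelter1: 3 × €10 = €30
  M3–Smelter2: 30 × €10 = €300
  M3–Smelter3: 10 × €16 = €160
Total cost = €732.
So M3→Smelter2 carries 30 tons.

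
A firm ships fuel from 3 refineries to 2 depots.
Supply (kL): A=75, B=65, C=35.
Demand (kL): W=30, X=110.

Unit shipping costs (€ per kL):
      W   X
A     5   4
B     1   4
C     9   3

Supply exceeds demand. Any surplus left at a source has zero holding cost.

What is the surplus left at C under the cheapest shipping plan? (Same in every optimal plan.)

Minimum-cost shipments:
  A->X: 75 × €4 = €300
  B->W: 30 × €1 = €30
  C->X: 35 × €3 = €105
Total cost = €435.
C ships 35 of its 35, leaving 0.

0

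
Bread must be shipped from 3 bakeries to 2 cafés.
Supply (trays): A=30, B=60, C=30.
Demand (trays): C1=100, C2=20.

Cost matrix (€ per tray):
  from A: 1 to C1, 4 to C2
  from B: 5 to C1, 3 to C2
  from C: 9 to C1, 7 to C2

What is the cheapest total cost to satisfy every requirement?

560

One minimum-cost allocation:
  A->C1: 30 × €1 = €30
  B->C1: 60 × €5 = €300
  C->C1: 10 × €9 = €90
  C->C2: 20 × €7 = €140
Total = 30 + 300 + 90 + 140 = €560.
(Supply check: A ships 30; B ships 60; C ships 30.)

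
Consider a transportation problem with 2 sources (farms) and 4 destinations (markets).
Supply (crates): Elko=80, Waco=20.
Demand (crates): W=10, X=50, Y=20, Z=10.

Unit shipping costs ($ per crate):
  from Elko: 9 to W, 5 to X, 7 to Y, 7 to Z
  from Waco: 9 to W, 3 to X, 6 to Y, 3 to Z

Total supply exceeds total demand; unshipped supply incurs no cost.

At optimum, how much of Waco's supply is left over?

0

Minimum-cost shipments:
  Elko to W: 10 × $9 = $90
  Elko to X: 40 × $5 = $200
  Elko to Y: 20 × $7 = $140
  Waco to X: 10 × $3 = $30
  Waco to Z: 10 × $3 = $30
Total cost = $490.
Waco ships 20 of its 20, leaving 0.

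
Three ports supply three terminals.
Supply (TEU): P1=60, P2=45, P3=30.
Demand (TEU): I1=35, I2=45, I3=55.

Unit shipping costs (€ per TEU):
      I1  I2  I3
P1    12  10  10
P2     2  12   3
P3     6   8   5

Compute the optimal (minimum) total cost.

850

A cheapest plan:
  P1->I2: 45 × €10 = €450
  P1->I3: 15 × €10 = €150
  P2->I1: 35 × €2 = €70
  P2->I3: 10 × €3 = €30
  P3->I3: 30 × €5 = €150
Total = 450 + 150 + 70 + 30 + 150 = €850.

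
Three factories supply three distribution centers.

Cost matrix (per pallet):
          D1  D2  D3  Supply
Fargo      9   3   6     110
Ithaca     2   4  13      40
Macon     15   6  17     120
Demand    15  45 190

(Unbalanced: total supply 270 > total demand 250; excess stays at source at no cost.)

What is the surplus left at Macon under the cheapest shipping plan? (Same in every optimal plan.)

Minimum-cost shipments:
  Fargo to D3: 110 × 6 = 660
  Ithaca to D1: 15 × 2 = 30
  Ithaca to D3: 25 × 13 = 325
  Macon to D2: 45 × 6 = 270
  Macon to D3: 55 × 17 = 935
Total cost = 2220.
Macon ships 100 of its 120, leaving 20.

20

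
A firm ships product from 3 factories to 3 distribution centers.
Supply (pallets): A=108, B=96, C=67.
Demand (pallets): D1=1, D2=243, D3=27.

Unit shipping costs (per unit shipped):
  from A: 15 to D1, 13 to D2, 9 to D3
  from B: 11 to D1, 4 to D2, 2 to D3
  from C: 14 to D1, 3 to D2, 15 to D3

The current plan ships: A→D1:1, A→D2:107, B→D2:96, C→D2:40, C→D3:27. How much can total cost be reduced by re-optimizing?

Current plan cost = 1·15 + 107·13 + 96·4 + 40·3 + 27·15 = 2315.
Optimal plan:
  A→D1: 1 pallets
  A→D2: 80 pallets
  A→D3: 27 pallets
  B→D2: 96 pallets
  C→D2: 67 pallets
Optimal cost = 1883.
Saving = 2315 − 1883 = 432.

432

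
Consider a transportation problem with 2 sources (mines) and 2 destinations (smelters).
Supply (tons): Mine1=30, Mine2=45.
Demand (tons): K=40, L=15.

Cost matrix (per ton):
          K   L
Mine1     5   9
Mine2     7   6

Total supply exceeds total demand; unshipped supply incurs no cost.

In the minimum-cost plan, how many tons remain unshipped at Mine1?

0

Minimum-cost shipments:
  Mine1 to K: 30 tons
  Mine2 to K: 10 tons
  Mine2 to L: 15 tons
Total cost = 310.
Mine1 ships 30 of its 30, leaving 0.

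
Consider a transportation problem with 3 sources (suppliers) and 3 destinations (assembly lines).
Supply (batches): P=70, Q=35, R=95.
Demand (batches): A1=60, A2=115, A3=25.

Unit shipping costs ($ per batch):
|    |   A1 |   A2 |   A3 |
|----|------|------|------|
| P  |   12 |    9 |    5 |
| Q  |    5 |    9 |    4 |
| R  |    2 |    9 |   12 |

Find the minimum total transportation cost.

1255

One minimum-cost allocation:
  P→A2: 70 batches
  Q→A2: 10 batches
  Q→A3: 25 batches
  R→A1: 60 batches
  R→A2: 35 batches
Total cost = $1255.
(Supply check: P ships 70; Q ships 35; R ships 95.)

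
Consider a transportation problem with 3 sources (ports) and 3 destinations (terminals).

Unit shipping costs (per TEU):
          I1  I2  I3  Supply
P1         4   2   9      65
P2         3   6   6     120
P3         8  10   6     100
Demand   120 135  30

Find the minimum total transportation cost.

A cheapest plan:
  P1 to I2: 65 TEU
  P2 to I1: 120 TEU
  P3 to I2: 70 TEU
  P3 to I3: 30 TEU
Total cost = 1370.

1370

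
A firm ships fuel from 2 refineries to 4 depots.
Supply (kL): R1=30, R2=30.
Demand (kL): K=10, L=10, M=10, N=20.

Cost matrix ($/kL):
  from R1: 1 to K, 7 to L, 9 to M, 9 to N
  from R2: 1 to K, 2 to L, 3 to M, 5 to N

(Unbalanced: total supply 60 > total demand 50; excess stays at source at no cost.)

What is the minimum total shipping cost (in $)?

One minimum-cost allocation:
  R1–K: 10 × $1 = $10
  R1–N: 10 × $9 = $90
  R2–L: 10 × $2 = $20
  R2–M: 10 × $3 = $30
  R2–N: 10 × $5 = $50
Total = 10 + 90 + 20 + 30 + 50 = $200.
(Supply check: R1 ships 20; R2 ships 30.)

200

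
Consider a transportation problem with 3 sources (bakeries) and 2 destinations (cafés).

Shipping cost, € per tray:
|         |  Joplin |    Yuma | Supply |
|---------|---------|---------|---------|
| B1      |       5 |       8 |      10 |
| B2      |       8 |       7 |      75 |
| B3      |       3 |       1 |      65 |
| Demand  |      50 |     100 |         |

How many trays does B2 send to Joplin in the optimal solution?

Solving gives:
  B1–Joplin: 10 × €5 = €50
  B2–Joplin: 40 × €8 = €320
  B2–Yuma: 35 × €7 = €245
  B3–Yuma: 65 × €1 = €65
Total cost = €680.
So B2→Joplin carries 40 trays.

40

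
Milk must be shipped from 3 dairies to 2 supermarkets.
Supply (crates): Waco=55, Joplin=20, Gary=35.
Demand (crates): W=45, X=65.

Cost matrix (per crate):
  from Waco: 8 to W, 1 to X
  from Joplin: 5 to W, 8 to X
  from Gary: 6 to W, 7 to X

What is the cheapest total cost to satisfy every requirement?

375

A cheapest plan:
  Waco–X: 55 × 1 = 55
  Joplin–W: 20 × 5 = 100
  Gary–W: 25 × 6 = 150
  Gary–X: 10 × 7 = 70
Total = 55 + 100 + 150 + 70 = 375.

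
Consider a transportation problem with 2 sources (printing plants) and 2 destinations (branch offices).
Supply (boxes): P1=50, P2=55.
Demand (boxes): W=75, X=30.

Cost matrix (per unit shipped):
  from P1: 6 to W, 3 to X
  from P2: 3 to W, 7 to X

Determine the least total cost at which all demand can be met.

An optimal shipping plan:
  P1→W: 20 × 6 = 120
  P1→X: 30 × 3 = 90
  P2→W: 55 × 3 = 165
Total = 120 + 90 + 165 = 375.
(Supply check: P1 ships 50; P2 ships 55.)

375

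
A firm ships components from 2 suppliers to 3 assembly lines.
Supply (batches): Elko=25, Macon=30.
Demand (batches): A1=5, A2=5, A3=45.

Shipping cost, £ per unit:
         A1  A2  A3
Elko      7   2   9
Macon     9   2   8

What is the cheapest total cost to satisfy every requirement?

420

One minimum-cost allocation:
  Elko→A1: 5 × £7 = £35
  Elko→A2: 5 × £2 = £10
  Elko→A3: 15 × £9 = £135
  Macon→A3: 30 × £8 = £240
Total = 35 + 10 + 135 + 240 = £420.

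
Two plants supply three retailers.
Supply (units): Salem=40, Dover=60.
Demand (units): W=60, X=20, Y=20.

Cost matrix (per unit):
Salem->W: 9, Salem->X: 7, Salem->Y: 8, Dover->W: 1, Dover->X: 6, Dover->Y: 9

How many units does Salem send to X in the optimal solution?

20

The minimum-cost plan:
  Salem to X: 20 × 7 = 140
  Salem to Y: 20 × 8 = 160
  Dover to W: 60 × 1 = 60
Total cost = 360.
So Salem→X carries 20 units.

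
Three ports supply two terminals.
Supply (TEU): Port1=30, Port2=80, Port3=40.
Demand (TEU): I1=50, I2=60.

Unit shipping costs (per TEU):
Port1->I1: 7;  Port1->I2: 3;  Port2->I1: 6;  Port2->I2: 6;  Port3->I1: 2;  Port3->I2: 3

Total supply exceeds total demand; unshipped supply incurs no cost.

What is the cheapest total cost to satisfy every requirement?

An optimal shipping plan:
  Port1 to I2: 30 × 3 = 90
  Port2 to I1: 10 × 6 = 60
  Port2 to I2: 30 × 6 = 180
  Port3 to I1: 40 × 2 = 80
Total = 90 + 60 + 180 + 80 = 410.

410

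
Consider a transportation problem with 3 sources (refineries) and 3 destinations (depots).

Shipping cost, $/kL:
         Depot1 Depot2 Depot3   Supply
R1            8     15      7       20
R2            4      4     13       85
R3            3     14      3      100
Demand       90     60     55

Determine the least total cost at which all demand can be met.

Optimal allocation:
  R1–Depot3: 20 kL
  R2–Depot1: 25 kL
  R2–Depot2: 60 kL
  R3–Depot1: 65 kL
  R3–Depot3: 35 kL
Total cost = $780.
(Supply check: R1 ships 20; R2 ships 85; R3 ships 100.)

780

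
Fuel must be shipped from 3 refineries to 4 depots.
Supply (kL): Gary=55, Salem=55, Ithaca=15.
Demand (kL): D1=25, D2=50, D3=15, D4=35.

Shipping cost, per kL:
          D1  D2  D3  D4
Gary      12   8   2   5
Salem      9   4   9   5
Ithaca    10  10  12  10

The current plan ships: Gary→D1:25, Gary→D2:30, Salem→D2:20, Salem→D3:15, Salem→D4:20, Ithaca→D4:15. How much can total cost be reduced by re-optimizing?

345

Current plan cost = 25·12 + 30·8 + 20·4 + 15·9 + 20·5 + 15·10 = 1005.
Optimal plan:
  Gary to D1: 5 × 12 = 60
  Gary to D3: 15 × 2 = 30
  Gary to D4: 35 × 5 = 175
  Salem to D1: 5 × 9 = 45
  Salem to D2: 50 × 4 = 200
  Ithaca to D1: 15 × 10 = 150
Optimal cost = 660.
Saving = 1005 − 660 = 345.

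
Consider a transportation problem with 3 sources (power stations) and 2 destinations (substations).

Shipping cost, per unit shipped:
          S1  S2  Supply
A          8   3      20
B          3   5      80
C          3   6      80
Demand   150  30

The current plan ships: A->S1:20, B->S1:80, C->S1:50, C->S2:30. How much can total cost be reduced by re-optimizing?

170

Current plan cost = 20·8 + 80·3 + 50·3 + 30·6 = 730.
Optimal plan:
  A to S2: 20 × 3 = 60
  B to S1: 70 × 3 = 210
  B to S2: 10 × 5 = 50
  C to S1: 80 × 3 = 240
Optimal cost = 560.
Saving = 730 − 560 = 170.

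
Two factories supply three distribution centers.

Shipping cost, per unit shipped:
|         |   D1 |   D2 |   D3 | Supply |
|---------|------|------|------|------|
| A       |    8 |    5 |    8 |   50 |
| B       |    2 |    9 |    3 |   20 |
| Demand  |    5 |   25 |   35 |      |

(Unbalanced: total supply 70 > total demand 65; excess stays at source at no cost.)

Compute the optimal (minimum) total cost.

A cheapest plan:
  A to D2: 25 × 5 = 125
  A to D3: 20 × 8 = 160
  B to D1: 5 × 2 = 10
  B to D3: 15 × 3 = 45
Total = 125 + 160 + 10 + 45 = 340.
(Supply check: A ships 45; B ships 20.)

340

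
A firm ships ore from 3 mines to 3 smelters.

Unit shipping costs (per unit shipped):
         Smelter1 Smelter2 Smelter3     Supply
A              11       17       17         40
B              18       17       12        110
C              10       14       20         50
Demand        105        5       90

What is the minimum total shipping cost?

Optimal allocation:
  A–Smelter1: 40 tons
  B–Smelter1: 15 tons
  B–Smelter2: 5 tons
  B–Smelter3: 90 tons
  C–Smelter1: 50 tons
Total cost = 2375.

2375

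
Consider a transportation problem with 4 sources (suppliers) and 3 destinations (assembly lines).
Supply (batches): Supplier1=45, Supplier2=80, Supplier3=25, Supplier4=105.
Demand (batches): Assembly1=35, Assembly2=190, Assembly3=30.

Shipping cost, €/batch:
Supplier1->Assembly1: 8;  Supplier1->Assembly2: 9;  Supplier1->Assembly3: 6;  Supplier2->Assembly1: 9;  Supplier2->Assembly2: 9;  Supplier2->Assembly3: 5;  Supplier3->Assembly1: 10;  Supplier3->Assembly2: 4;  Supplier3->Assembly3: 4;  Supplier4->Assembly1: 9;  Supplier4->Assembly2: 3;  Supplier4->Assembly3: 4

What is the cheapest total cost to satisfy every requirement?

An optimal shipping plan:
  Supplier1–Assembly1: 35 batches
  Supplier1–Assembly2: 10 batches
  Supplier2–Assembly2: 50 batches
  Supplier2–Assembly3: 30 batches
  Supplier3–Assembly2: 25 batches
  Supplier4–Assembly2: 105 batches
Total cost = €1385.
(Supply check: Supplier1 ships 45; Supplier2 ships 80; Supplier3 ships 25; Supplier4 ships 105.)

1385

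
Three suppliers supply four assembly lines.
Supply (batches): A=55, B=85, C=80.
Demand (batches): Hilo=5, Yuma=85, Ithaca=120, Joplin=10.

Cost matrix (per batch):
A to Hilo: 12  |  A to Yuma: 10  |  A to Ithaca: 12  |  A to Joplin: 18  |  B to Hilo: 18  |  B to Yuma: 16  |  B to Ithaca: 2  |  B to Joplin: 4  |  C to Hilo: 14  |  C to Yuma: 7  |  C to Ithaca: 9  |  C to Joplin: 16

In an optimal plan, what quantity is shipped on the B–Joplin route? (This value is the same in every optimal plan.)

10

Solving gives:
  A to Hilo: 5 × 12 = 60
  A to Yuma: 50 × 10 = 500
  B to Ithaca: 75 × 2 = 150
  B to Joplin: 10 × 4 = 40
  C to Yuma: 35 × 7 = 245
  C to Ithaca: 45 × 9 = 405
Total cost = 1400.
So B→Joplin carries 10 batches.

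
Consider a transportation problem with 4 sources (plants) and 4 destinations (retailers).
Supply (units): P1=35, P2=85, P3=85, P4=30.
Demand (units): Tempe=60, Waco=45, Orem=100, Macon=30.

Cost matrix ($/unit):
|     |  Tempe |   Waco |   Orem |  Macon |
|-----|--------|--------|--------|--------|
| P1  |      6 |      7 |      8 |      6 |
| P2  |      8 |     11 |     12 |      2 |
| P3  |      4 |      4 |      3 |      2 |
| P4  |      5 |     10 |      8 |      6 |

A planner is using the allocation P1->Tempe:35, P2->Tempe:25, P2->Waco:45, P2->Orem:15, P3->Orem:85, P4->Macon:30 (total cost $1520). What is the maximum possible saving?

295

Current plan cost = 35·6 + 25·8 + 45·11 + 15·12 + 85·3 + 30·6 = $1520.
Optimal plan:
  P1→Waco: 35 × $7 = $245
  P2→Tempe: 45 × $8 = $360
  P2→Waco: 10 × $11 = $110
  P2→Macon: 30 × $2 = $60
  P3→Orem: 85 × $3 = $255
  P4→Tempe: 15 × $5 = $75
  P4→Orem: 15 × $8 = $120
Optimal cost = $1225.
Saving = 1520 − 1225 = $295.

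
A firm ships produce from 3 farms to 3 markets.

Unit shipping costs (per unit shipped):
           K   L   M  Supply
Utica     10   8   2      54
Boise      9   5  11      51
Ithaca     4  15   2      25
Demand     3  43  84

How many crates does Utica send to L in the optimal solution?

0

Optimal shipments:
  Utica to M: 54 × 2 = 108
  Boise to K: 3 × 9 = 27
  Boise to L: 43 × 5 = 215
  Boise to M: 5 × 11 = 55
  Ithaca to M: 25 × 2 = 50
Total cost = 455.
The route Utica→L is not used.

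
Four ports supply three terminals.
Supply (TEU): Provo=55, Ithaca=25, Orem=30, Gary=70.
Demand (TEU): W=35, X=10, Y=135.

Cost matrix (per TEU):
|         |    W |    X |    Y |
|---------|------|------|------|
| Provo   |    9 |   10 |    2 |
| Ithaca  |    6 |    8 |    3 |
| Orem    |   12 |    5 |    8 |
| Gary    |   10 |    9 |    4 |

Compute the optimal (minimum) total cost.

790

An optimal shipping plan:
  Provo–Y: 55 × 2 = 110
  Ithaca–W: 25 × 6 = 150
  Orem–W: 10 × 12 = 120
  Orem–X: 10 × 5 = 50
  Orem–Y: 10 × 8 = 80
  Gary–Y: 70 × 4 = 280
Total = 110 + 150 + 120 + 50 + 80 + 280 = 790.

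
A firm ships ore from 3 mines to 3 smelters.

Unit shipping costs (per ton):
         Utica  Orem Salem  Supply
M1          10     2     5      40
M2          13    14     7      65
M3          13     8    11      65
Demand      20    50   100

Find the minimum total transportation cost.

A cheapest plan:
  M1→Orem: 5 × 2 = 10
  M1→Salem: 35 × 5 = 175
  M2→Salem: 65 × 7 = 455
  M3→Utica: 20 × 13 = 260
  M3→Orem: 45 × 8 = 360
Total = 10 + 175 + 455 + 260 + 360 = 1260.

1260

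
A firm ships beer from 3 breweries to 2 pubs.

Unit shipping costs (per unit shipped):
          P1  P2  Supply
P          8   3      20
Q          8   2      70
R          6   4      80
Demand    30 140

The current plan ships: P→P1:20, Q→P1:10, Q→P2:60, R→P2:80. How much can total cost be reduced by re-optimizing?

100

Current plan cost = 20·8 + 10·8 + 60·2 + 80·4 = 680.
Optimal plan:
  P→P2: 20 kegs
  Q→P2: 70 kegs
  R→P1: 30 kegs
  R→P2: 50 kegs
Optimal cost = 580.
Saving = 680 − 580 = 100.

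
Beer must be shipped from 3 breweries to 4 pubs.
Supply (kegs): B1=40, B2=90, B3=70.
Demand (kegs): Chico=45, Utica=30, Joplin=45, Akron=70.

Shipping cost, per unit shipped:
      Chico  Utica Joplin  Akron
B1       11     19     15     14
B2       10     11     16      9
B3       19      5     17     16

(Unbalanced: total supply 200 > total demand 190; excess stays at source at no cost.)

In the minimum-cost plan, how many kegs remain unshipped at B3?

10

Minimum-cost shipments:
  B1->Chico: 25 kegs
  B1->Joplin: 15 kegs
  B2->Chico: 20 kegs
  B2->Akron: 70 kegs
  B3->Utica: 30 kegs
  B3->Joplin: 30 kegs
Total cost = 1990.
B3 ships 60 of its 70, leaving 10.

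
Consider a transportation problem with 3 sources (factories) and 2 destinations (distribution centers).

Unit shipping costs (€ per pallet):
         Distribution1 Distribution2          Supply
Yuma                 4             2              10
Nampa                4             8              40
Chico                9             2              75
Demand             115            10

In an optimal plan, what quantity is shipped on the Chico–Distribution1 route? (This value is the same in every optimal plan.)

Solving gives:
  Yuma to Distribution1: 10 pallets
  Nampa to Distribution1: 40 pallets
  Chico to Distribution1: 65 pallets
  Chico to Distribution2: 10 pallets
Total cost = €805.
So Chico→Distribution1 carries 65 pallets.

65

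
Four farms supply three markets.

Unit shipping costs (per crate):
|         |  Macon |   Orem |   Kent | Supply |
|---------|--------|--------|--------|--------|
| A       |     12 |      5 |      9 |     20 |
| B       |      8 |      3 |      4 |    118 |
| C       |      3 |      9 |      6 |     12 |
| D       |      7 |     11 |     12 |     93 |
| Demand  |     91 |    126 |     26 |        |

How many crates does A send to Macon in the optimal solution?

Optimal shipments:
  A–Orem: 20 × 5 = 100
  B–Orem: 104 × 3 = 312
  B–Kent: 14 × 4 = 56
  C–Kent: 12 × 6 = 72
  D–Macon: 91 × 7 = 637
  D–Orem: 2 × 11 = 22
Total cost = 1199.
The route A→Macon is not used.

0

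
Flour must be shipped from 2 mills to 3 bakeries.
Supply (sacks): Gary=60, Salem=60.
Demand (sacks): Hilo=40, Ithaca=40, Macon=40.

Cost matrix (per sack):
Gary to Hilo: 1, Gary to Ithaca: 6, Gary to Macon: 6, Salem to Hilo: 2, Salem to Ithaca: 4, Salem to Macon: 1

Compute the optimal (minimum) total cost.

280

One minimum-cost allocation:
  Gary to Hilo: 40 × 1 = 40
  Gary to Ithaca: 20 × 6 = 120
  Salem to Ithaca: 20 × 4 = 80
  Salem to Macon: 40 × 1 = 40
Total = 40 + 120 + 80 + 40 = 280.
(Supply check: Gary ships 60; Salem ships 60.)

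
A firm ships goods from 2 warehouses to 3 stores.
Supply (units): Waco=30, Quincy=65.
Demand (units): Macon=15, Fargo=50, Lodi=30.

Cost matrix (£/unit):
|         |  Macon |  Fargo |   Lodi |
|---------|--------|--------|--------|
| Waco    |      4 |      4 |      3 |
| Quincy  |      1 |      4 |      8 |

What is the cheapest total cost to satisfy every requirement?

Optimal allocation:
  Waco->Lodi: 30 × £3 = £90
  Quincy->Macon: 15 × £1 = £15
  Quincy->Fargo: 50 × £4 = £200
Total = 90 + 15 + 200 = £305.

305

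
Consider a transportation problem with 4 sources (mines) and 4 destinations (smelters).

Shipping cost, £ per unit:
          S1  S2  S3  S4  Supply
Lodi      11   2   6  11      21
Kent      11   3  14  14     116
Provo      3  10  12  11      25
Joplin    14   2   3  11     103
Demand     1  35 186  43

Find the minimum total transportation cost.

1941

A cheapest plan:
  Lodi→S3: 21 × £6 = £126
  Kent→S2: 35 × £3 = £105
  Kent→S3: 62 × £14 = £868
  Kent→S4: 19 × £14 = £266
  Provo→S1: 1 × £3 = £3
  Provo→S4: 24 × £11 = £264
  Joplin→S3: 103 × £3 = £309
Total = 126 + 105 + 868 + 266 + 3 + 264 + 309 = £1941.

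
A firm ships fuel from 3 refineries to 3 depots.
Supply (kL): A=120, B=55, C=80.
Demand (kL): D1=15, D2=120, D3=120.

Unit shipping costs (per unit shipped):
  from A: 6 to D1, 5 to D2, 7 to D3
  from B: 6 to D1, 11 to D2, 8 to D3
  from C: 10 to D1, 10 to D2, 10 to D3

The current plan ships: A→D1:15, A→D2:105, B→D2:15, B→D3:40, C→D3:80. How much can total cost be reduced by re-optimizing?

Current plan cost = 15·6 + 105·5 + 15·11 + 40·8 + 80·10 = 1900.
Optimal plan:
  A→D2: 120 × 5 = 600
  B→D1: 15 × 6 = 90
  B→D3: 40 × 8 = 320
  C→D3: 80 × 10 = 800
Optimal cost = 1810.
Saving = 1900 − 1810 = 90.

90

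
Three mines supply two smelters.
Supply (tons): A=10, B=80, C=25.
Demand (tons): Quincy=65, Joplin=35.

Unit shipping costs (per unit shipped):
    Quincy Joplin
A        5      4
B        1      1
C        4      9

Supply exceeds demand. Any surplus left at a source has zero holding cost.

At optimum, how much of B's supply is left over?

An optimal plan:
  A->Joplin: 10 × 4 = 40
  B->Quincy: 55 × 1 = 55
  B->Joplin: 25 × 1 = 25
  C->Quincy: 10 × 4 = 40
Total cost = 160.
B ships 80 of its 80, leaving 0.

0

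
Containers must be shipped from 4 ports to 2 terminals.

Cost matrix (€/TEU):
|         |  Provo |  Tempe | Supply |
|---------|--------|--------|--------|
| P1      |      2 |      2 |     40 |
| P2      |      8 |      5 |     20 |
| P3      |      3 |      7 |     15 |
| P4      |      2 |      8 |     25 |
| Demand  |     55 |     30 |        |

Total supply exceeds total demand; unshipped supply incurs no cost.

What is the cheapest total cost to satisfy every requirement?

Optimal allocation:
  P1–Provo: 15 × €2 = €30
  P1–Tempe: 25 × €2 = €50
  P2–Tempe: 5 × €5 = €25
  P3–Provo: 15 × €3 = €45
  P4–Provo: 25 × €2 = €50
Total = 30 + 50 + 25 + 45 + 50 = €200.

200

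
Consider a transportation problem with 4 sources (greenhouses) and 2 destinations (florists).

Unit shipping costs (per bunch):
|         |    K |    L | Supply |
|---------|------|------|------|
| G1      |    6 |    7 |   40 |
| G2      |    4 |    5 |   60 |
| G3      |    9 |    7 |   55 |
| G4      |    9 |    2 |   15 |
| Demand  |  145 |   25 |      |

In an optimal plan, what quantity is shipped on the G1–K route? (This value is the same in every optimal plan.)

40

Optimal shipments:
  G1 to K: 40 × 6 = 240
  G2 to K: 60 × 4 = 240
  G3 to K: 45 × 9 = 405
  G3 to L: 10 × 7 = 70
  G4 to L: 15 × 2 = 30
Total cost = 985.
So G1→K carries 40 bunches.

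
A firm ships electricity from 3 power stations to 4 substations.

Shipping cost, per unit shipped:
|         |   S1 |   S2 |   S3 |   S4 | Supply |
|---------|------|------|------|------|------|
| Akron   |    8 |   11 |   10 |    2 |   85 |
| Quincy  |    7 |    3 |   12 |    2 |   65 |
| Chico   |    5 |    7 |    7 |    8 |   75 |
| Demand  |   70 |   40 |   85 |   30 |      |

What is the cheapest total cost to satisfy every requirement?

1340

An optimal shipping plan:
  Akron–S3: 55 × 10 = 550
  Akron–S4: 30 × 2 = 60
  Quincy–S1: 25 × 7 = 175
  Quincy–S2: 40 × 3 = 120
  Chico–S1: 45 × 5 = 225
  Chico–S3: 30 × 7 = 210
Total = 550 + 60 + 175 + 120 + 225 + 210 = 1340.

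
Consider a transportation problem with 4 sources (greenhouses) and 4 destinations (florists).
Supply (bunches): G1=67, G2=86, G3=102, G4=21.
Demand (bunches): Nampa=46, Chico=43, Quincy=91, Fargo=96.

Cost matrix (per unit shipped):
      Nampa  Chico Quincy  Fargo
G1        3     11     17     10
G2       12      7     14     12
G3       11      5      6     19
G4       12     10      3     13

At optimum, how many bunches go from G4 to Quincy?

21

Solving gives:
  G1 to Nampa: 46 × 3 = 138
  G1 to Fargo: 21 × 10 = 210
  G2 to Chico: 11 × 7 = 77
  G2 to Fargo: 75 × 12 = 900
  G3 to Chico: 32 × 5 = 160
  G3 to Quincy: 70 × 6 = 420
  G4 to Quincy: 21 × 3 = 63
Total cost = 1968.
So G4→Quincy carries 21 bunches.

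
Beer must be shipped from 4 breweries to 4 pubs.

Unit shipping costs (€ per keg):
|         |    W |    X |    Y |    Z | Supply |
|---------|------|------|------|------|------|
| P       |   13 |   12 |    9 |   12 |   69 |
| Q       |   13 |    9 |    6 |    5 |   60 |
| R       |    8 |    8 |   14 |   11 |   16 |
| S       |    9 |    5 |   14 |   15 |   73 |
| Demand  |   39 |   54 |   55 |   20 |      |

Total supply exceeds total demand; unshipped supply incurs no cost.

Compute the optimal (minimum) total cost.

1096

A cheapest plan:
  P->W: 4 kegs
  P->Y: 15 kegs
  Q->Y: 40 kegs
  Q->Z: 20 kegs
  R->W: 16 kegs
  S->W: 19 kegs
  S->X: 54 kegs
Total cost = €1096.
(Supply check: P ships 19; Q ships 60; R ships 16; S ships 73.)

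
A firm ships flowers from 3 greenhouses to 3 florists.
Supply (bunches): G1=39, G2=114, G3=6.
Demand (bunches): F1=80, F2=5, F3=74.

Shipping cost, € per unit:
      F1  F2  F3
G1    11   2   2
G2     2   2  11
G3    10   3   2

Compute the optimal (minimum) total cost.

Optimal allocation:
  G1->F3: 39 × €2 = €78
  G2->F1: 80 × €2 = €160
  G2->F2: 5 × €2 = €10
  G2->F3: 29 × €11 = €319
  G3->F3: 6 × €2 = €12
Total = 78 + 160 + 10 + 319 + 12 = €579.

579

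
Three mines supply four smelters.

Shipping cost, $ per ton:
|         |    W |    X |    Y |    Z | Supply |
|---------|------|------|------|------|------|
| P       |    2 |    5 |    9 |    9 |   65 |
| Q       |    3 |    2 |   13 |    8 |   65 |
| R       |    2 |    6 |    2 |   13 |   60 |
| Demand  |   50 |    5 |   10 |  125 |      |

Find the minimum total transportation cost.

1195

One minimum-cost allocation:
  P->Z: 65 × $9 = $585
  Q->X: 5 × $2 = $10
  Q->Z: 60 × $8 = $480
  R->W: 50 × $2 = $100
  R->Y: 10 × $2 = $20
Total = 585 + 10 + 480 + 100 + 20 = $1195.
(Supply check: P ships 65; Q ships 65; R ships 60.)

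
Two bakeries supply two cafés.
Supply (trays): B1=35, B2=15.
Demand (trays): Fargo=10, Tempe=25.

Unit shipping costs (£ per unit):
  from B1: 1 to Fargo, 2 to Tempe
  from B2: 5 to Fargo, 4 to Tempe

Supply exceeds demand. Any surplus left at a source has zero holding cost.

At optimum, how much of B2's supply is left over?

Minimum-cost shipments:
  B1->Fargo: 10 × £1 = £10
  B1->Tempe: 25 × £2 = £50
Total cost = £60.
B2 ships 0 of its 15, leaving 15.

15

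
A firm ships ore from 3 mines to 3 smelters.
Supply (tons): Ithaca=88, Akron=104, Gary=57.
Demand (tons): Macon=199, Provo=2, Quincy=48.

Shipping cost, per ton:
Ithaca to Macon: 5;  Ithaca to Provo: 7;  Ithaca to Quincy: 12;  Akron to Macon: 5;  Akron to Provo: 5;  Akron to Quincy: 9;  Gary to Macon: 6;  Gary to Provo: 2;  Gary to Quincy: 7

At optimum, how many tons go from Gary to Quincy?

The minimum-cost plan:
  Ithaca->Macon: 88 × 5 = 440
  Akron->Macon: 104 × 5 = 520
  Gary->Macon: 7 × 6 = 42
  Gary->Provo: 2 × 2 = 4
  Gary->Quincy: 48 × 7 = 336
Total cost = 1342.
So Gary→Quincy carries 48 tons.

48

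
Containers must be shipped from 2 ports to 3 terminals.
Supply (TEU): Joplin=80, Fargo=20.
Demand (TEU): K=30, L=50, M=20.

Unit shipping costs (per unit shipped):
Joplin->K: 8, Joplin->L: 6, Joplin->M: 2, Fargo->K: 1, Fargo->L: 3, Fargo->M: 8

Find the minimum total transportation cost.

440

Optimal allocation:
  Joplin to K: 10 × 8 = 80
  Joplin to L: 50 × 6 = 300
  Joplin to M: 20 × 2 = 40
  Fargo to K: 20 × 1 = 20
Total = 80 + 300 + 40 + 20 = 440.
(Supply check: Joplin ships 80; Fargo ships 20.)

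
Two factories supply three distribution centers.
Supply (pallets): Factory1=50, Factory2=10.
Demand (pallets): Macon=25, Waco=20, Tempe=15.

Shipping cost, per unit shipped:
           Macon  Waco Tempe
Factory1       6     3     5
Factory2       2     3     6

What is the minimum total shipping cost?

Optimal allocation:
  Factory1→Macon: 15 × 6 = 90
  Factory1→Waco: 20 × 3 = 60
  Factory1→Tempe: 15 × 5 = 75
  Factory2→Macon: 10 × 2 = 20
Total = 90 + 60 + 75 + 20 = 245.
(Supply check: Factory1 ships 50; Factory2 ships 10.)

245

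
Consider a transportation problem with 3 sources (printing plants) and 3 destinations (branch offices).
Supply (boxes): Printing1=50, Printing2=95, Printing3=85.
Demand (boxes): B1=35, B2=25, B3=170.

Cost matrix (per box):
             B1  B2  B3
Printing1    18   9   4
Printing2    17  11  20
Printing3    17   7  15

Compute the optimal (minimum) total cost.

3045

One minimum-cost allocation:
  Printing1–B3: 50 × 4 = 200
  Printing2–B1: 35 × 17 = 595
  Printing2–B2: 25 × 11 = 275
  Printing2–B3: 35 × 20 = 700
  Printing3–B3: 85 × 15 = 1275
Total = 200 + 595 + 275 + 700 + 1275 = 3045.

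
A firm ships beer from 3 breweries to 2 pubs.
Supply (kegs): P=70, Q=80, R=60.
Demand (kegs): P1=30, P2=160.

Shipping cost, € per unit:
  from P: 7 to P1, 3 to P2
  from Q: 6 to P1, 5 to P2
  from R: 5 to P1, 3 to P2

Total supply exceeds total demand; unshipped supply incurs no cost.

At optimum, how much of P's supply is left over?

An optimal plan:
  P to P2: 70 × €3 = €210
  Q to P1: 30 × €6 = €180
  Q to P2: 30 × €5 = €150
  R to P2: 60 × €3 = €180
Total cost = €720.
P ships 70 of its 70, leaving 0.

0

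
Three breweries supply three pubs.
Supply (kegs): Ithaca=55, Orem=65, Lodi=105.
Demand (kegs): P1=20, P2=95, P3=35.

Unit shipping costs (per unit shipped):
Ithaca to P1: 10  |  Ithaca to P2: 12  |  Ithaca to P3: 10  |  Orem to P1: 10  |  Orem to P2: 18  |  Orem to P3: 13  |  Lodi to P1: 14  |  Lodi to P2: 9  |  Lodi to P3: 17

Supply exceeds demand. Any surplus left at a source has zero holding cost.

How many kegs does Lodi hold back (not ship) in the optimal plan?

10

Minimum-cost shipments:
  Ithaca→P3: 35 kegs
  Orem→P1: 20 kegs
  Lodi→P2: 95 kegs
Total cost = 1405.
Lodi ships 95 of its 105, leaving 10.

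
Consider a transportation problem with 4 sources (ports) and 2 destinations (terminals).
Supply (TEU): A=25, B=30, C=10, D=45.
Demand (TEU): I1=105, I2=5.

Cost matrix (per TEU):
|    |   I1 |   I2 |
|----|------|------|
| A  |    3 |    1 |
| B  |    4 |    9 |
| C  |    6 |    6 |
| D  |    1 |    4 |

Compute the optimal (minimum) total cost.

Optimal allocation:
  A->I1: 20 × 3 = 60
  A->I2: 5 × 1 = 5
  B->I1: 30 × 4 = 120
  C->I1: 10 × 6 = 60
  D->I1: 45 × 1 = 45
Total = 60 + 5 + 120 + 60 + 45 = 290.
(Supply check: A ships 25; B ships 30; C ships 10; D ships 45.)

290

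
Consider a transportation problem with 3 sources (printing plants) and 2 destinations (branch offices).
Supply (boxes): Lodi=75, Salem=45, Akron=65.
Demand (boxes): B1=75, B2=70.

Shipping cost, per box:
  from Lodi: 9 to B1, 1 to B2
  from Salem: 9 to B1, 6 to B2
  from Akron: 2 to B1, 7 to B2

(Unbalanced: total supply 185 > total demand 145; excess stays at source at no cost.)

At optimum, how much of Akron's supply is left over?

0

An optimal plan:
  Lodi->B2: 70 boxes
  Salem->B1: 10 boxes
  Akron->B1: 65 boxes
Total cost = 290.
Akron ships 65 of its 65, leaving 0.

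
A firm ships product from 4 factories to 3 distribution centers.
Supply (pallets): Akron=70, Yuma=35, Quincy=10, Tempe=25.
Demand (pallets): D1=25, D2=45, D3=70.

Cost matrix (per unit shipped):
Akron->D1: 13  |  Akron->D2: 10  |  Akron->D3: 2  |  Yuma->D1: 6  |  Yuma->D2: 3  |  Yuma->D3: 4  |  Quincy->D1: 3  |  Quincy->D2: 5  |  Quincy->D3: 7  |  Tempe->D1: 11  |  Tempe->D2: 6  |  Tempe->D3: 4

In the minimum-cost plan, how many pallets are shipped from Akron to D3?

70

Solving gives:
  Akron–D3: 70 × 2 = 140
  Yuma–D1: 15 × 6 = 90
  Yuma–D2: 20 × 3 = 60
  Quincy–D1: 10 × 3 = 30
  Tempe–D2: 25 × 6 = 150
Total cost = 470.
So Akron→D3 carries 70 pallets.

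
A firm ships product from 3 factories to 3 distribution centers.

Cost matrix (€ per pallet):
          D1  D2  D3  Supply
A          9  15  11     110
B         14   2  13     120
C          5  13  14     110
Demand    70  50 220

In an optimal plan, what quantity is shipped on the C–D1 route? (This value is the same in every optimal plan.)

70

The minimum-cost plan:
  A->D3: 110 × €11 = €1210
  B->D2: 50 × €2 = €100
  B->D3: 70 × €13 = €910
  C->D1: 70 × €5 = €350
  C->D3: 40 × €14 = €560
Total cost = €3130.
So C→D1 carries 70 pallets.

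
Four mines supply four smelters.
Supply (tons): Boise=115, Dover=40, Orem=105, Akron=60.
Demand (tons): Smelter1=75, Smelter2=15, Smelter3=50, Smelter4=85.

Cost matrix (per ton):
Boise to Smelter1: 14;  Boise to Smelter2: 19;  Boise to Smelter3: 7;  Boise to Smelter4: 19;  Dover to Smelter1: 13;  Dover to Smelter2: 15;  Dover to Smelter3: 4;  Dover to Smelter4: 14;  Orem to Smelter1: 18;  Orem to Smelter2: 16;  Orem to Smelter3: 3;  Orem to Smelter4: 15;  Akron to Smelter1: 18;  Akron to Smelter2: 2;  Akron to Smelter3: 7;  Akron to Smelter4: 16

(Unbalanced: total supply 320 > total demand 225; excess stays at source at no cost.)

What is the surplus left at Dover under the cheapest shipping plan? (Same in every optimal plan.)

0

Minimum-cost shipments:
  Boise->Smelter1: 75 × 14 = 1050
  Dover->Smelter4: 40 × 14 = 560
  Orem->Smelter3: 50 × 3 = 150
  Orem->Smelter4: 45 × 15 = 675
  Akron->Smelter2: 15 × 2 = 30
Total cost = 2465.
Dover ships 40 of its 40, leaving 0.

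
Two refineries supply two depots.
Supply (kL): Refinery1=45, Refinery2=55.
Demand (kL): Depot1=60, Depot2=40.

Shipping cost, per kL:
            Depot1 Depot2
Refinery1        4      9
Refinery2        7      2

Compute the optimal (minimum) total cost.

365

An optimal shipping plan:
  Refinery1→Depot1: 45 × 4 = 180
  Refinery2→Depot1: 15 × 7 = 105
  Refinery2→Depot2: 40 × 2 = 80
Total = 180 + 105 + 80 = 365.
(Supply check: Refinery1 ships 45; Refinery2 ships 55.)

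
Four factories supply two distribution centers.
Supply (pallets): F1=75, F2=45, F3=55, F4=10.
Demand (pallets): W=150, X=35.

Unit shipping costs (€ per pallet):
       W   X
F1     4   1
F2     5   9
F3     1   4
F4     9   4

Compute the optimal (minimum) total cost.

545

Optimal allocation:
  F1 to W: 50 pallets
  F1 to X: 25 pallets
  F2 to W: 45 pallets
  F3 to W: 55 pallets
  F4 to X: 10 pallets
Total cost = €545.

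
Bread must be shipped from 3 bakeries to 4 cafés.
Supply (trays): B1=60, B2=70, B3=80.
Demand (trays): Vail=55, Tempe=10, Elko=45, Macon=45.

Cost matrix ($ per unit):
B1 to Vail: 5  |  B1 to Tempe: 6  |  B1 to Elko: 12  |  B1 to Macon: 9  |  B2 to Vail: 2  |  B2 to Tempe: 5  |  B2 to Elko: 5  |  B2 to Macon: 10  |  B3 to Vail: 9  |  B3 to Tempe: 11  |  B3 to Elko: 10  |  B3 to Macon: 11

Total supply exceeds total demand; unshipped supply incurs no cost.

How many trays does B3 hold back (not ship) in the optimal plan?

55

Minimum-cost shipments:
  B1–Vail: 5 × $5 = $25
  B1–Tempe: 10 × $6 = $60
  B1–Macon: 45 × $9 = $405
  B2–Vail: 50 × $2 = $100
  B2–Elko: 20 × $5 = $100
  B3–Elko: 25 × $10 = $250
Total cost = $940.
B3 ships 25 of its 80, leaving 55.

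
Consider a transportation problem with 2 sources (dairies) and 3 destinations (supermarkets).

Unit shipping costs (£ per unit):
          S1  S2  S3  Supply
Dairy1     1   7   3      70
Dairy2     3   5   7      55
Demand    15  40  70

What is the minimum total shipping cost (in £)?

Optimal allocation:
  Dairy1–S3: 70 × £3 = £210
  Dairy2–S1: 15 × £3 = £45
  Dairy2–S2: 40 × £5 = £200
Total = 210 + 45 + 200 = £455.

455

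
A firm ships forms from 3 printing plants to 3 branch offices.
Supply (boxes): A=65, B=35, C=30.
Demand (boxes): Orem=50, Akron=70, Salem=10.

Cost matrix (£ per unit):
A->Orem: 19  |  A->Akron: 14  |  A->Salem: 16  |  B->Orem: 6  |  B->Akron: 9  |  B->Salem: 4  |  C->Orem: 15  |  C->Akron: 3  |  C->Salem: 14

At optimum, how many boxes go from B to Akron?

Solving gives:
  A→Orem: 15 × £19 = £285
  A→Akron: 40 × £14 = £560
  A→Salem: 10 × £16 = £160
  B→Orem: 35 × £6 = £210
  C→Akron: 30 × £3 = £90
Total cost = £1305.
The route B→Akron is not used.

0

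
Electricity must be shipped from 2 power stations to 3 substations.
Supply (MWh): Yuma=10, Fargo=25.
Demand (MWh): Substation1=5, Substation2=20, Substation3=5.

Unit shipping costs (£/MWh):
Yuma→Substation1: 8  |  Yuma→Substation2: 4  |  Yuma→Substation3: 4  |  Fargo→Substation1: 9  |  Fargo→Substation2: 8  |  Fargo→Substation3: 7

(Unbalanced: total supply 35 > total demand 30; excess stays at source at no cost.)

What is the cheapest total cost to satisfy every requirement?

Optimal allocation:
  Yuma–Substation2: 10 × £4 = £40
  Fargo–Substation1: 5 × £9 = £45
  Fargo–Substation2: 10 × £8 = £80
  Fargo–Substation3: 5 × £7 = £35
Total = 40 + 45 + 80 + 35 = £200.
(Supply check: Yuma ships 10; Fargo ships 20.)

200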